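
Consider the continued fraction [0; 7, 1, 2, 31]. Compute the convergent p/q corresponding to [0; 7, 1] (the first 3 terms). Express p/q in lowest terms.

Use the convergent recurrence hₖ = aₖ·hₖ₋₁ + hₖ₋₂ (and likewise for the denominators kₖ):
a_0 = 0: 0/1
a_1 = 7: 1/7
a_2 = 1: 1/8

1/8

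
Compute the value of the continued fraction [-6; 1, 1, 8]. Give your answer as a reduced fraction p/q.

-93/17

Starting at the tail and folding back:
Start with 8.
1 + 1/(8/1) = 1 + 1/8 = 9/8
1 + 1/(9/8) = 1 + 8/9 = 17/9
-6 + 1/(17/9) = -6 + 9/17 = -93/17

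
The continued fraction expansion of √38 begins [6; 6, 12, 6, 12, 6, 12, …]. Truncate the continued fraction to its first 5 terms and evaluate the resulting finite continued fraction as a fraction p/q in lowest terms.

33294/5401

a_0 = 6: 6/1
a_1 = 6: 37/6
a_2 = 12: 450/73
a_3 = 6: 2737/444
a_4 = 12: 33294/5401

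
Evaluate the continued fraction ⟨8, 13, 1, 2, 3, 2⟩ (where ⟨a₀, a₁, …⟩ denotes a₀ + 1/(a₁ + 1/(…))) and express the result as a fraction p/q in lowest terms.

Start with 2.
3 + 1/(2/1) = 3 + 1/2 = 7/2
2 + 1/(7/2) = 2 + 2/7 = 16/7
1 + 1/(16/7) = 1 + 7/16 = 23/16
13 + 1/(23/16) = 13 + 16/23 = 315/23
8 + 1/(315/23) = 8 + 23/315 = 2543/315

2543/315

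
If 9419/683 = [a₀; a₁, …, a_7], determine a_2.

Repeatedly divide and take the remainder:
⌊9419/683⌋ = 13, remainder 540
⌊683/540⌋ = 1, remainder 143
⌊540/143⌋ = 3, remainder 111

3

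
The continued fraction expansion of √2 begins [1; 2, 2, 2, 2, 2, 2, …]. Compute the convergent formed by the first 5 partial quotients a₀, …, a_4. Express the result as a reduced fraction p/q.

Start with 2.
2 + 1/(2/1) = 2 + 1/2 = 5/2
2 + 1/(5/2) = 2 + 2/5 = 12/5
2 + 1/(12/5) = 2 + 5/12 = 29/12
1 + 1/(29/12) = 1 + 12/29 = 41/29

41/29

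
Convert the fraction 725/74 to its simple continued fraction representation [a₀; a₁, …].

725 = 9·74 + 59, so a_0 = 9
74 = 1·59 + 15, so a_1 = 1
59 = 3·15 + 14, so a_2 = 3
15 = 1·14 + 1, so a_3 = 1
14 = 14·1 + 0, so a_4 = 14

[9; 1, 3, 1, 14]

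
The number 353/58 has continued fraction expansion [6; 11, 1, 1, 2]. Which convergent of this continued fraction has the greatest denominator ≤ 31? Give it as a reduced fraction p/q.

a_0 = 6: 6/1  (≤ bound)
a_1 = 11: 67/11  (≤ bound)
a_2 = 1: 73/12  (≤ bound)
a_3 = 1: 140/23  (≤ bound)
a_4 = 2: 353/58  (> 31, stop)

140/23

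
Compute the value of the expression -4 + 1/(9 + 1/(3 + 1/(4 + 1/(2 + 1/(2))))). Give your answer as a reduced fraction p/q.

Start with 2.
2 + 1/(2/1) = 2 + 1/2 = 5/2
4 + 1/(5/2) = 4 + 2/5 = 22/5
3 + 1/(22/5) = 3 + 5/22 = 71/22
9 + 1/(71/22) = 9 + 22/71 = 661/71
-4 + 1/(661/71) = -4 + 71/661 = -2573/661

-2573/661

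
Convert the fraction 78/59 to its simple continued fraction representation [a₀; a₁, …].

[1; 3, 9, 2]

78 ÷ 59 → quotient 1, remainder 19
59 ÷ 19 → quotient 3, remainder 2
19 ÷ 2 → quotient 9, remainder 1
2 ÷ 1 → quotient 2, remainder 0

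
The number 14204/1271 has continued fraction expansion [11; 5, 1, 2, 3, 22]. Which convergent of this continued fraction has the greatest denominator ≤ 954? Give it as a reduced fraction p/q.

a_0 = 11: 11/1  (≤ bound)
a_1 = 5: 56/5  (≤ bound)
a_2 = 1: 67/6  (≤ bound)
a_3 = 2: 190/17  (≤ bound)
a_4 = 3: 637/57  (≤ bound)
a_5 = 22: 14204/1271  (> 954, stop)

637/57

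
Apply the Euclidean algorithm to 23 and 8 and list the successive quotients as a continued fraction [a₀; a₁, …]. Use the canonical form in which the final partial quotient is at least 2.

[2; 1, 7]

⌊23/8⌋ = 2, remainder 7
⌊8/7⌋ = 1, remainder 1
⌊7/1⌋ = 7, remainder 0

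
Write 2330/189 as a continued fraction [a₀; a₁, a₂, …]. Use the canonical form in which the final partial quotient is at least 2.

[12; 3, 20, 1, 2]

⌊2330/189⌋ = 12, remainder 62
⌊189/62⌋ = 3, remainder 3
⌊62/3⌋ = 20, remainder 2
⌊3/2⌋ = 1, remainder 1
⌊2/1⌋ = 2, remainder 0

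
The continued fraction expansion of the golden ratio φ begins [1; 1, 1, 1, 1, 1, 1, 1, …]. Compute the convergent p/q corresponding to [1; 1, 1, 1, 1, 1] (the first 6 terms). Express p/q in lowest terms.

13/8

Build up convergents one term at a time:
a_0 = 1: 1/1
a_1 = 1: 2/1
a_2 = 1: 3/2
a_3 = 1: 5/3
a_4 = 1: 8/5
a_5 = 1: 13/8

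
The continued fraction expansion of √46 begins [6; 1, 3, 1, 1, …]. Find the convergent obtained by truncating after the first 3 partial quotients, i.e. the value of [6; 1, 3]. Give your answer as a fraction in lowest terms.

Start with 3.
1 + 1/(3/1) = 1 + 1/3 = 4/3
6 + 1/(4/3) = 6 + 3/4 = 27/4

27/4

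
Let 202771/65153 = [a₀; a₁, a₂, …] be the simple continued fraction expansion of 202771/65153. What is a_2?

⌊202771/65153⌋ = 3, remainder 7312
⌊65153/7312⌋ = 8, remainder 6657
⌊7312/6657⌋ = 1, remainder 655

1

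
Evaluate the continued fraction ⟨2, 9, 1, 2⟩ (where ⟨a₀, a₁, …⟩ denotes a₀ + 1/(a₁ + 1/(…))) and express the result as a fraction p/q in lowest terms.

Start with 2.
1 + 1/(2/1) = 1 + 1/2 = 3/2
9 + 1/(3/2) = 9 + 2/3 = 29/3
2 + 1/(29/3) = 2 + 3/29 = 61/29

61/29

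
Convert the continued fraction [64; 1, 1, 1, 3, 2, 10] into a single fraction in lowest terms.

16871/261

Use the convergent recurrence hₖ = aₖ·hₖ₋₁ + hₖ₋₂ (and likewise for the denominators kₖ):
a_0 = 64: 64/1
a_1 = 1: 65/1
a_2 = 1: 129/2
a_3 = 1: 194/3
a_4 = 3: 711/11
a_5 = 2: 1616/25
a_6 = 10: 16871/261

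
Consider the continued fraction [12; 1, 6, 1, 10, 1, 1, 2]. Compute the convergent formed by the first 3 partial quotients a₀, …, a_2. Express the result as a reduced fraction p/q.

90/7

a_0 = 12: 12/1
a_1 = 1: 13/1
a_2 = 6: 90/7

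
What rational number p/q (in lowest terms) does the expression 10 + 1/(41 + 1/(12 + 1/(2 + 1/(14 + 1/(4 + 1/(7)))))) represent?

4395153/438448

Compute successive convergents:
a_0 = 10: 10/1
a_1 = 41: 411/41
a_2 = 12: 4942/493
a_3 = 2: 10295/1027
a_4 = 14: 149072/14871
a_5 = 4: 606583/60511
a_6 = 7: 4395153/438448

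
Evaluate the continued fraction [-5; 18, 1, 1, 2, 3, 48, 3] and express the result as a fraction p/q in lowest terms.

-228015/46099

Use the convergent recurrence hₖ = aₖ·hₖ₋₁ + hₖ₋₂ (and likewise for the denominators kₖ):
a_0 = -5: -5/1
a_1 = 18: -89/18
a_2 = 1: -94/19
a_3 = 1: -183/37
a_4 = 2: -460/93
a_5 = 3: -1563/316
a_6 = 48: -75484/15261
a_7 = 3: -228015/46099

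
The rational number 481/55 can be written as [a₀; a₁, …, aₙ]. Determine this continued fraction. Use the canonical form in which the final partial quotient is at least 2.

481 = 8·55 + 41, so a_0 = 8
55 = 1·41 + 14, so a_1 = 1
41 = 2·14 + 13, so a_2 = 2
14 = 1·13 + 1, so a_3 = 1
13 = 13·1 + 0, so a_4 = 13

[8; 1, 2, 1, 13]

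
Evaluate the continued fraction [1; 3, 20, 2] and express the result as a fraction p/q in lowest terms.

166/125

Start with 2.
20 + 1/(2/1) = 20 + 1/2 = 41/2
3 + 1/(41/2) = 3 + 2/41 = 125/41
1 + 1/(125/41) = 1 + 41/125 = 166/125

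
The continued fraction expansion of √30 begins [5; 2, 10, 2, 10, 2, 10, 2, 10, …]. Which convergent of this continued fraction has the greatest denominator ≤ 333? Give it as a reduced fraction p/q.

a_0 = 5: 5/1  (≤ bound)
a_1 = 2: 11/2  (≤ bound)
a_2 = 10: 115/21  (≤ bound)
a_3 = 2: 241/44  (≤ bound)
a_4 = 10: 2525/461  (> 333, stop)

241/44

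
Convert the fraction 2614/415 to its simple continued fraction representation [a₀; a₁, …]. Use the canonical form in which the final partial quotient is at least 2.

2614 ÷ 415 → quotient 6, remainder 124
415 ÷ 124 → quotient 3, remainder 43
124 ÷ 43 → quotient 2, remainder 38
43 ÷ 38 → quotient 1, remainder 5
38 ÷ 5 → quotient 7, remainder 3
5 ÷ 3 → quotient 1, remainder 2
3 ÷ 2 → quotient 1, remainder 1
2 ÷ 1 → quotient 2, remainder 0

[6; 3, 2, 1, 7, 1, 1, 2]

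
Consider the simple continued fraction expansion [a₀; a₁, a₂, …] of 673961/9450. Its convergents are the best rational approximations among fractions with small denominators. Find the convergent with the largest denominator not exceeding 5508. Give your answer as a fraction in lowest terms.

a_0 = 71: 71/1  (≤ bound)
a_1 = 3: 214/3  (≤ bound)
a_2 = 7: 1569/22  (≤ bound)
a_3 = 4: 6490/91  (≤ bound)
a_4 = 1: 8059/113  (≤ bound)
a_5 = 1: 14549/204  (≤ bound)
a_6 = 7: 109902/1541  (≤ bound)
a_7 = 6: 673961/9450  (> 5508, stop)

109902/1541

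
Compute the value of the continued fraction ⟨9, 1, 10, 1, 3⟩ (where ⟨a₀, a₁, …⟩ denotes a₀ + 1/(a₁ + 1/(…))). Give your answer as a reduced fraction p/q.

466/47

a_0 = 9: 9/1
a_1 = 1: 10/1
a_2 = 10: 109/11
a_3 = 1: 119/12
a_4 = 3: 466/47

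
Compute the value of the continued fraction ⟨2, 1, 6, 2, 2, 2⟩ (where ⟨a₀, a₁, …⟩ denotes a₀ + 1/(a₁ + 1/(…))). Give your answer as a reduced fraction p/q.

a_0 = 2: 2/1
a_1 = 1: 3/1
a_2 = 6: 20/7
a_3 = 2: 43/15
a_4 = 2: 106/37
a_5 = 2: 255/89

255/89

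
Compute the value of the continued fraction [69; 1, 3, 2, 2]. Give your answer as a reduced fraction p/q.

Start with 2.
2 + 1/(2/1) = 2 + 1/2 = 5/2
3 + 1/(5/2) = 3 + 2/5 = 17/5
1 + 1/(17/5) = 1 + 5/17 = 22/17
69 + 1/(22/17) = 69 + 17/22 = 1535/22

1535/22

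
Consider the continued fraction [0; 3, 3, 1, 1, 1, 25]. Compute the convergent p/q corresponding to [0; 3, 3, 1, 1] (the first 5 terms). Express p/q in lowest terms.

Use the convergent recurrence hₖ = aₖ·hₖ₋₁ + hₖ₋₂ (and likewise for the denominators kₖ):
a_0 = 0: 0/1
a_1 = 3: 1/3
a_2 = 3: 3/10
a_3 = 1: 4/13
a_4 = 1: 7/23

7/23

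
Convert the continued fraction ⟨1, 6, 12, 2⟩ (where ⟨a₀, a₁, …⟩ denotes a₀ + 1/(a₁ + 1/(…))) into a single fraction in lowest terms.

177/152

Start with 2.
12 + 1/(2/1) = 12 + 1/2 = 25/2
6 + 1/(25/2) = 6 + 2/25 = 152/25
1 + 1/(152/25) = 1 + 25/152 = 177/152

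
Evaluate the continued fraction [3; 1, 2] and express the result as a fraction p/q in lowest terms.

Start with 2.
1 + 1/(2/1) = 1 + 1/2 = 3/2
3 + 1/(3/2) = 3 + 2/3 = 11/3

11/3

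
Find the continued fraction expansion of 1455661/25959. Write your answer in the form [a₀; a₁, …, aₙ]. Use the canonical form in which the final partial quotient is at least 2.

1455661 ÷ 25959 → quotient 56, remainder 1957
25959 ÷ 1957 → quotient 13, remainder 518
1957 ÷ 518 → quotient 3, remainder 403
518 ÷ 403 → quotient 1, remainder 115
403 ÷ 115 → quotient 3, remainder 58
115 ÷ 58 → quotient 1, remainder 57
58 ÷ 57 → quotient 1, remainder 1
57 ÷ 1 → quotient 57, remainder 0

[56; 13, 3, 1, 3, 1, 1, 57]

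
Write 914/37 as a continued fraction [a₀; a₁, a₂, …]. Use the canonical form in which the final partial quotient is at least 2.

[24; 1, 2, 2, 1, 3]

⌊914/37⌋ = 24, remainder 26
⌊37/26⌋ = 1, remainder 11
⌊26/11⌋ = 2, remainder 4
⌊11/4⌋ = 2, remainder 3
⌊4/3⌋ = 1, remainder 1
⌊3/1⌋ = 3, remainder 0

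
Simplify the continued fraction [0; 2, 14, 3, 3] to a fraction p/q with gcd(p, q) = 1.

143/296

Starting at the tail and folding back:
Start with 3.
3 + 1/(3/1) = 3 + 1/3 = 10/3
14 + 1/(10/3) = 14 + 3/10 = 143/10
2 + 1/(143/10) = 2 + 10/143 = 296/143
0 + 1/(296/143) = 0 + 143/296 = 143/296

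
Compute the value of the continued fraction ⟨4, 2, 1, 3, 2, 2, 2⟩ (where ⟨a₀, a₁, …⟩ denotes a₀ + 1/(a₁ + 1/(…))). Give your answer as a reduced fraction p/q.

641/147

Start with 2.
2 + 1/(2/1) = 2 + 1/2 = 5/2
2 + 1/(5/2) = 2 + 2/5 = 12/5
3 + 1/(12/5) = 3 + 5/12 = 41/12
1 + 1/(41/12) = 1 + 12/41 = 53/41
2 + 1/(53/41) = 2 + 41/53 = 147/53
4 + 1/(147/53) = 4 + 53/147 = 641/147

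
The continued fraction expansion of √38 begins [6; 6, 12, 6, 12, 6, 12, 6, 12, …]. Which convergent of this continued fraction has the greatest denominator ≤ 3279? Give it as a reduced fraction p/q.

List convergents until the denominator exceeds the bound:
a_0 = 6: 6/1  (≤ bound)
a_1 = 6: 37/6  (≤ bound)
a_2 = 12: 450/73  (≤ bound)
a_3 = 6: 2737/444  (≤ bound)
a_4 = 12: 33294/5401  (> 3279, stop)

2737/444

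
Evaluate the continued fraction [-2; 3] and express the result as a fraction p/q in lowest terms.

-5/3

Build up convergents one term at a time:
a_0 = -2: -2/1
a_1 = 3: -5/3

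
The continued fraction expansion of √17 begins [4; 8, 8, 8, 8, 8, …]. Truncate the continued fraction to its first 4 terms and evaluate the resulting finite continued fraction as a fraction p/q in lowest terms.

2177/528

Collapse the nested fraction from the inside out:
Start with 8.
8 + 1/(8/1) = 8 + 1/8 = 65/8
8 + 1/(65/8) = 8 + 8/65 = 528/65
4 + 1/(528/65) = 4 + 65/528 = 2177/528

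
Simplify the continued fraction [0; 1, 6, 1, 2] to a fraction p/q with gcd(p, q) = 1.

Start with 2.
1 + 1/(2/1) = 1 + 1/2 = 3/2
6 + 1/(3/2) = 6 + 2/3 = 20/3
1 + 1/(20/3) = 1 + 3/20 = 23/20
0 + 1/(23/20) = 0 + 20/23 = 20/23

20/23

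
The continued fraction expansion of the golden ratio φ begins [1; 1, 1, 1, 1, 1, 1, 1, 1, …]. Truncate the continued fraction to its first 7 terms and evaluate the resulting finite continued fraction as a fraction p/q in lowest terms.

a_0 = 1: 1/1
a_1 = 1: 2/1
a_2 = 1: 3/2
a_3 = 1: 5/3
a_4 = 1: 8/5
a_5 = 1: 13/8
a_6 = 1: 21/13

21/13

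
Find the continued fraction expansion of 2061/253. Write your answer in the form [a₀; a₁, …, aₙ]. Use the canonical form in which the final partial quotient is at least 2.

Apply division with remainder until the remainder is 0:
2061 = 8·253 + 37, so a_0 = 8
253 = 6·37 + 31, so a_1 = 6
37 = 1·31 + 6, so a_2 = 1
31 = 5·6 + 1, so a_3 = 5
6 = 6·1 + 0, so a_4 = 6

[8; 6, 1, 5, 6]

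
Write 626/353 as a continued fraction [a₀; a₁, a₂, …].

[1; 1, 3, 2, 2, 2, 1, 4]

Run the Euclidean algorithm, recording each quotient:
⌊626/353⌋ = 1, remainder 273
⌊353/273⌋ = 1, remainder 80
⌊273/80⌋ = 3, remainder 33
⌊80/33⌋ = 2, remainder 14
⌊33/14⌋ = 2, remainder 5
⌊14/5⌋ = 2, remainder 4
⌊5/4⌋ = 1, remainder 1
⌊4/1⌋ = 4, remainder 0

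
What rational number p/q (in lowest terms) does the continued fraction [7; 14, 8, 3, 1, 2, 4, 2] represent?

Work from the innermost term outward:
Start with 2.
4 + 1/(2/1) = 4 + 1/2 = 9/2
2 + 1/(9/2) = 2 + 2/9 = 20/9
1 + 1/(20/9) = 1 + 9/20 = 29/20
3 + 1/(29/20) = 3 + 20/29 = 107/29
8 + 1/(107/29) = 8 + 29/107 = 885/107
14 + 1/(885/107) = 14 + 107/885 = 12497/885
7 + 1/(12497/885) = 7 + 885/12497 = 88364/12497

88364/12497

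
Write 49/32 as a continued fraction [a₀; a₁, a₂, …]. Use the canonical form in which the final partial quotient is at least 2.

[1; 1, 1, 7, 2]

Repeatedly divide and take the remainder:
⌊49/32⌋ = 1, remainder 17
⌊32/17⌋ = 1, remainder 15
⌊17/15⌋ = 1, remainder 2
⌊15/2⌋ = 7, remainder 1
⌊2/1⌋ = 2, remainder 0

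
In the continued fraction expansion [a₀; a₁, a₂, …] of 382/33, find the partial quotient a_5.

4

382 = 11·33 + 19, so a_0 = 11
33 = 1·19 + 14, so a_1 = 1
19 = 1·14 + 5, so a_2 = 1
14 = 2·5 + 4, so a_3 = 2
5 = 1·4 + 1, so a_4 = 1
4 = 4·1 + 0, so a_5 = 4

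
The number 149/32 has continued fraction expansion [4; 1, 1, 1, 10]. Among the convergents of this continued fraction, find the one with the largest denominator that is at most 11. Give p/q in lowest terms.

14/3

List convergents until the denominator exceeds the bound:
a_0 = 4: 4/1  (≤ bound)
a_1 = 1: 5/1  (≤ bound)
a_2 = 1: 9/2  (≤ bound)
a_3 = 1: 14/3  (≤ bound)
a_4 = 10: 149/32  (> 11, stop)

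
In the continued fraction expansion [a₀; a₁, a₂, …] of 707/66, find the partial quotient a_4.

Apply division with remainder until the remainder is 0:
707 ÷ 66 → quotient 10, remainder 47
66 ÷ 47 → quotient 1, remainder 19
47 ÷ 19 → quotient 2, remainder 9
19 ÷ 9 → quotient 2, remainder 1
9 ÷ 1 → quotient 9, remainder 0

9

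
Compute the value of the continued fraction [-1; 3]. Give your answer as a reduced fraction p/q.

-2/3

Start with 3.
-1 + 1/(3/1) = -1 + 1/3 = -2/3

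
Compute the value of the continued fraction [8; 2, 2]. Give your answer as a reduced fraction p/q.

a_0 = 8: 8/1
a_1 = 2: 17/2
a_2 = 2: 42/5

42/5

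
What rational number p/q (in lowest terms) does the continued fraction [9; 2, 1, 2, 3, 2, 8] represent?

Build up convergents one term at a time:
a_0 = 9: 9/1
a_1 = 2: 19/2
a_2 = 1: 28/3
a_3 = 2: 75/8
a_4 = 3: 253/27
a_5 = 2: 581/62
a_6 = 8: 4901/523

4901/523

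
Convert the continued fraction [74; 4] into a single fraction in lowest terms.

Build up convergents one term at a time:
a_0 = 74: 74/1
a_1 = 4: 297/4

297/4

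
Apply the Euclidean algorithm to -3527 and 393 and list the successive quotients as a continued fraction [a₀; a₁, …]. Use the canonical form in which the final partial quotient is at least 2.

[-9; 39, 3, 3]

-3527 = -9·393 + 10, so a_0 = -9
393 = 39·10 + 3, so a_1 = 39
10 = 3·3 + 1, so a_2 = 3
3 = 3·1 + 0, so a_3 = 3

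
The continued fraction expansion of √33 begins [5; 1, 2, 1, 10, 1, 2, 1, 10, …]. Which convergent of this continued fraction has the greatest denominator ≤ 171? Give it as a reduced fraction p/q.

787/137

a_0 = 5: 5/1  (≤ bound)
a_1 = 1: 6/1  (≤ bound)
a_2 = 2: 17/3  (≤ bound)
a_3 = 1: 23/4  (≤ bound)
a_4 = 10: 247/43  (≤ bound)
a_5 = 1: 270/47  (≤ bound)
a_6 = 2: 787/137  (≤ bound)
a_7 = 1: 1057/184  (> 171, stop)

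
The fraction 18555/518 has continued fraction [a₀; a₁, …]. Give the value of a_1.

18555 ÷ 518 → quotient 35, remainder 425
518 ÷ 425 → quotient 1, remainder 93

1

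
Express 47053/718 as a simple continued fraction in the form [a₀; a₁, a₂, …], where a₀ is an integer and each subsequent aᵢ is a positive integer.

[65; 1, 1, 6, 1, 47]

Run the Euclidean algorithm, recording each quotient:
47053 ÷ 718 → quotient 65, remainder 383
718 ÷ 383 → quotient 1, remainder 335
383 ÷ 335 → quotient 1, remainder 48
335 ÷ 48 → quotient 6, remainder 47
48 ÷ 47 → quotient 1, remainder 1
47 ÷ 1 → quotient 47, remainder 0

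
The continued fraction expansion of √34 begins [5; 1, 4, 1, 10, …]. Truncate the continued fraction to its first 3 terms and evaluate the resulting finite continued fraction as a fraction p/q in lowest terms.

29/5

Build up convergents one term at a time:
a_0 = 5: 5/1
a_1 = 1: 6/1
a_2 = 4: 29/5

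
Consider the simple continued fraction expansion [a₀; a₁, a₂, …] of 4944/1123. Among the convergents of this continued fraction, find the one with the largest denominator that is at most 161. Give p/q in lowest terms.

700/159

a_0 = 4: 4/1  (≤ bound)
a_1 = 2: 9/2  (≤ bound)
a_2 = 2: 22/5  (≤ bound)
a_3 = 15: 339/77  (≤ bound)
a_4 = 1: 361/82  (≤ bound)
a_5 = 1: 700/159  (≤ bound)
a_6 = 1: 1061/241  (> 161, stop)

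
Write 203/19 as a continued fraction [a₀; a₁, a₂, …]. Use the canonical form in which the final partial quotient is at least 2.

[10; 1, 2, 6]

Apply division with remainder until the remainder is 0:
⌊203/19⌋ = 10, remainder 13
⌊19/13⌋ = 1, remainder 6
⌊13/6⌋ = 2, remainder 1
⌊6/1⌋ = 6, remainder 0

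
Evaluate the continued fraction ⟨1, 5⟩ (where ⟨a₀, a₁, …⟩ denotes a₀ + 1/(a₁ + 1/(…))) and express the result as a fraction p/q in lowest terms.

a_0 = 1: 1/1
a_1 = 5: 6/5

6/5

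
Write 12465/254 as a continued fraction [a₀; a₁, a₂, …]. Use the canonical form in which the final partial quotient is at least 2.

Run the Euclidean algorithm, recording each quotient:
⌊12465/254⌋ = 49, remainder 19
⌊254/19⌋ = 13, remainder 7
⌊19/7⌋ = 2, remainder 5
⌊7/5⌋ = 1, remainder 2
⌊5/2⌋ = 2, remainder 1
⌊2/1⌋ = 2, remainder 0

[49; 13, 2, 1, 2, 2]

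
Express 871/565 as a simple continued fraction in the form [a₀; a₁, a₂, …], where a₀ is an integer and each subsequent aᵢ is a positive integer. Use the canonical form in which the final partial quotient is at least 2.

871 ÷ 565 → quotient 1, remainder 306
565 ÷ 306 → quotient 1, remainder 259
306 ÷ 259 → quotient 1, remainder 47
259 ÷ 47 → quotient 5, remainder 24
47 ÷ 24 → quotient 1, remainder 23
24 ÷ 23 → quotient 1, remainder 1
23 ÷ 1 → quotient 23, remainder 0

[1; 1, 1, 5, 1, 1, 23]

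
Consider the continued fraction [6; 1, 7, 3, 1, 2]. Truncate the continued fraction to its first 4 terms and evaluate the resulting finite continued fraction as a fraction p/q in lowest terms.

Start with 3.
7 + 1/(3/1) = 7 + 1/3 = 22/3
1 + 1/(22/3) = 1 + 3/22 = 25/22
6 + 1/(25/22) = 6 + 22/25 = 172/25

172/25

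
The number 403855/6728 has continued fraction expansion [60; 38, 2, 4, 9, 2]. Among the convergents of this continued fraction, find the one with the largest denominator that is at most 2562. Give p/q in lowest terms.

List convergents until the denominator exceeds the bound:
a_0 = 60: 60/1  (≤ bound)
a_1 = 38: 2281/38  (≤ bound)
a_2 = 2: 4622/77  (≤ bound)
a_3 = 4: 20769/346  (≤ bound)
a_4 = 9: 191543/3191  (> 2562, stop)

20769/346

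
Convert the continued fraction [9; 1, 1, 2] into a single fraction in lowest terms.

48/5

a_0 = 9: 9/1
a_1 = 1: 10/1
a_2 = 1: 19/2
a_3 = 2: 48/5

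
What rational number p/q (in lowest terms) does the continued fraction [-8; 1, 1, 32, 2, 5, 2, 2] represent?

-29138/3889

Start with 2.
2 + 1/(2/1) = 2 + 1/2 = 5/2
5 + 1/(5/2) = 5 + 2/5 = 27/5
2 + 1/(27/5) = 2 + 5/27 = 59/27
32 + 1/(59/27) = 32 + 27/59 = 1915/59
1 + 1/(1915/59) = 1 + 59/1915 = 1974/1915
1 + 1/(1974/1915) = 1 + 1915/1974 = 3889/1974
-8 + 1/(3889/1974) = -8 + 1974/3889 = -29138/3889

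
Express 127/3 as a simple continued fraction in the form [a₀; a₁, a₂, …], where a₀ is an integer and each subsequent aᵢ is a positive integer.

Repeatedly divide and take the remainder:
127 = 42·3 + 1, so a_0 = 42
3 = 3·1 + 0, so a_1 = 3

[42; 3]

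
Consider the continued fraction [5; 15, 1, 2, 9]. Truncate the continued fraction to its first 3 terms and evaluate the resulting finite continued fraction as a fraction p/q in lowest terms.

81/16

a_0 = 5: 5/1
a_1 = 15: 76/15
a_2 = 1: 81/16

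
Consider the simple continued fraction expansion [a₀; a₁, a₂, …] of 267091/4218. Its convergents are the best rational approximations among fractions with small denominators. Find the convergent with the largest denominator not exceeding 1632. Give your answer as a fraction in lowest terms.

a_0 = 63: 63/1  (≤ bound)
a_1 = 3: 190/3  (≤ bound)
a_2 = 9: 1773/28  (≤ bound)
a_3 = 4: 7282/115  (≤ bound)
a_4 = 3: 23619/373  (≤ bound)
a_5 = 11: 267091/4218  (> 1632, stop)

23619/373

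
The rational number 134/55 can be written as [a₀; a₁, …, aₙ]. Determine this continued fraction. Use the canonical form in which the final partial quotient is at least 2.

⌊134/55⌋ = 2, remainder 24
⌊55/24⌋ = 2, remainder 7
⌊24/7⌋ = 3, remainder 3
⌊7/3⌋ = 2, remainder 1
⌊3/1⌋ = 3, remainder 0

[2; 2, 3, 2, 3]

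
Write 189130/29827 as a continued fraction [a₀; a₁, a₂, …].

189130 ÷ 29827 → quotient 6, remainder 10168
29827 ÷ 10168 → quotient 2, remainder 9491
10168 ÷ 9491 → quotient 1, remainder 677
9491 ÷ 677 → quotient 14, remainder 13
677 ÷ 13 → quotient 52, remainder 1
13 ÷ 1 → quotient 13, remainder 0

[6; 2, 1, 14, 52, 13]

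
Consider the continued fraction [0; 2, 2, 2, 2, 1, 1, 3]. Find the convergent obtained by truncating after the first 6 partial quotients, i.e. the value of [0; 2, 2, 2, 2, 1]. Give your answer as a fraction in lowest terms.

a_0 = 0: 0/1
a_1 = 2: 1/2
a_2 = 2: 2/5
a_3 = 2: 5/12
a_4 = 2: 12/29
a_5 = 1: 17/41

17/41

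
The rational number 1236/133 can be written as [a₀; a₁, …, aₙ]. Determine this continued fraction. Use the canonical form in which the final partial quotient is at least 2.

[9; 3, 2, 2, 3, 2]

1236 ÷ 133 → quotient 9, remainder 39
133 ÷ 39 → quotient 3, remainder 16
39 ÷ 16 → quotient 2, remainder 7
16 ÷ 7 → quotient 2, remainder 2
7 ÷ 2 → quotient 3, remainder 1
2 ÷ 1 → quotient 2, remainder 0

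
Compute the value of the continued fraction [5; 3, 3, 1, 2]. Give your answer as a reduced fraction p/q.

191/36

Compute successive convergents:
a_0 = 5: 5/1
a_1 = 3: 16/3
a_2 = 3: 53/10
a_3 = 1: 69/13
a_4 = 2: 191/36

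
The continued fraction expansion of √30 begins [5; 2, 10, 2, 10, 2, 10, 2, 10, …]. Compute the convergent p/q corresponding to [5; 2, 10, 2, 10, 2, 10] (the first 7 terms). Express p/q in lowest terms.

Compute successive convergents:
a_0 = 5: 5/1
a_1 = 2: 11/2
a_2 = 10: 115/21
a_3 = 2: 241/44
a_4 = 10: 2525/461
a_5 = 2: 5291/966
a_6 = 10: 55435/10121

55435/10121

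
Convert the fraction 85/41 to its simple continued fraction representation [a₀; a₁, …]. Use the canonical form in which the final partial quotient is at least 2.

85 = 2·41 + 3, so a_0 = 2
41 = 13·3 + 2, so a_1 = 13
3 = 1·2 + 1, so a_2 = 1
2 = 2·1 + 0, so a_3 = 2

[2; 13, 1, 2]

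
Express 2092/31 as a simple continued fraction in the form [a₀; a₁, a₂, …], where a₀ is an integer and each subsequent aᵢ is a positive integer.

[67; 2, 15]

2092 = 67·31 + 15, so a_0 = 67
31 = 2·15 + 1, so a_1 = 2
15 = 15·1 + 0, so a_2 = 15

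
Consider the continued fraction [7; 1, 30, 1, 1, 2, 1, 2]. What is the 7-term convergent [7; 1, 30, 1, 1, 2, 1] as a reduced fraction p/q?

1761/221

Start with 1.
2 + 1/(1/1) = 2 + 1/1 = 3/1
1 + 1/(3/1) = 1 + 1/3 = 4/3
1 + 1/(4/3) = 1 + 3/4 = 7/4
30 + 1/(7/4) = 30 + 4/7 = 214/7
1 + 1/(214/7) = 1 + 7/214 = 221/214
7 + 1/(221/214) = 7 + 214/221 = 1761/221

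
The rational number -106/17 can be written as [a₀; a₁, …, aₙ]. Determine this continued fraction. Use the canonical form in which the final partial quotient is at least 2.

Apply division with remainder until the remainder is 0:
-106 ÷ 17 → quotient -7, remainder 13
17 ÷ 13 → quotient 1, remainder 4
13 ÷ 4 → quotient 3, remainder 1
4 ÷ 1 → quotient 4, remainder 0

[-7; 1, 3, 4]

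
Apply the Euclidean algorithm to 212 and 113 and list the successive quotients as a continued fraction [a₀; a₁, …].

212 ÷ 113 → quotient 1, remainder 99
113 ÷ 99 → quotient 1, remainder 14
99 ÷ 14 → quotient 7, remainder 1
14 ÷ 1 → quotient 14, remainder 0

[1; 1, 7, 14]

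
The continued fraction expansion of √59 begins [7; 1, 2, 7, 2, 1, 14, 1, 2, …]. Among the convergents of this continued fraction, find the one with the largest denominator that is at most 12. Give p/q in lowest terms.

a_0 = 7: 7/1  (≤ bound)
a_1 = 1: 8/1  (≤ bound)
a_2 = 2: 23/3  (≤ bound)
a_3 = 7: 169/22  (> 12, stop)

23/3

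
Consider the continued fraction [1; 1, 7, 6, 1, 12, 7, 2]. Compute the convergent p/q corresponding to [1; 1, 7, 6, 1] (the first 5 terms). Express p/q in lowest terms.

Start with 1.
6 + 1/(1/1) = 6 + 1/1 = 7/1
7 + 1/(7/1) = 7 + 1/7 = 50/7
1 + 1/(50/7) = 1 + 7/50 = 57/50
1 + 1/(57/50) = 1 + 50/57 = 107/57

107/57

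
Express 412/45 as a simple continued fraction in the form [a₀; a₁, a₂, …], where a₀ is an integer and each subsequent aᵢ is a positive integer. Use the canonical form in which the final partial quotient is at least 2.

[9; 6, 2, 3]

⌊412/45⌋ = 9, remainder 7
⌊45/7⌋ = 6, remainder 3
⌊7/3⌋ = 2, remainder 1
⌊3/1⌋ = 3, remainder 0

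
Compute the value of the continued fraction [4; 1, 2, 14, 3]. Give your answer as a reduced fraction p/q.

Start with 3.
14 + 1/(3/1) = 14 + 1/3 = 43/3
2 + 1/(43/3) = 2 + 3/43 = 89/43
1 + 1/(89/43) = 1 + 43/89 = 132/89
4 + 1/(132/89) = 4 + 89/132 = 617/132

617/132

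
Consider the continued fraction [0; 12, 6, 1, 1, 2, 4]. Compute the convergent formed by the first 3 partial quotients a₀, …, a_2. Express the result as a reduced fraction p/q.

Work from the innermost term outward:
Start with 6.
12 + 1/(6/1) = 12 + 1/6 = 73/6
0 + 1/(73/6) = 0 + 6/73 = 6/73

6/73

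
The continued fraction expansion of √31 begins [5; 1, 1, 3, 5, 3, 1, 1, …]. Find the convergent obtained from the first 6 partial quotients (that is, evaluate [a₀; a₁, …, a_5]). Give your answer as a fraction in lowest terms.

a_0 = 5: 5/1
a_1 = 1: 6/1
a_2 = 1: 11/2
a_3 = 3: 39/7
a_4 = 5: 206/37
a_5 = 3: 657/118

657/118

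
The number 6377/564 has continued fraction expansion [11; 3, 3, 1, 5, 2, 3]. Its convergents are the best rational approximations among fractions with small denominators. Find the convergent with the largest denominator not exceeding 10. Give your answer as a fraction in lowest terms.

113/10

a_0 = 11: 11/1  (≤ bound)
a_1 = 3: 34/3  (≤ bound)
a_2 = 3: 113/10  (≤ bound)
a_3 = 1: 147/13  (> 10, stop)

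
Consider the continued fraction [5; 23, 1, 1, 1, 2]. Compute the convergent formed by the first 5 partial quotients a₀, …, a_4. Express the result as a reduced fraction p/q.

Work from the innermost term outward:
Start with 1.
1 + 1/(1/1) = 1 + 1/1 = 2/1
1 + 1/(2/1) = 1 + 1/2 = 3/2
23 + 1/(3/2) = 23 + 2/3 = 71/3
5 + 1/(71/3) = 5 + 3/71 = 358/71

358/71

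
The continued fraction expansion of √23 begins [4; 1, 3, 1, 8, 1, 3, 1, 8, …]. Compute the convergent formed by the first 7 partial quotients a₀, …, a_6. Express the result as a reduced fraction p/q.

a_0 = 4: 4/1
a_1 = 1: 5/1
a_2 = 3: 19/4
a_3 = 1: 24/5
a_4 = 8: 211/44
a_5 = 1: 235/49
a_6 = 3: 916/191

916/191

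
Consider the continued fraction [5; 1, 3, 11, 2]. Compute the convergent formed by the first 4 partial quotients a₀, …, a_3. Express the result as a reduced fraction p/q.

259/45

Collapse the nested fraction from the inside out:
Start with 11.
3 + 1/(11/1) = 3 + 1/11 = 34/11
1 + 1/(34/11) = 1 + 11/34 = 45/34
5 + 1/(45/34) = 5 + 34/45 = 259/45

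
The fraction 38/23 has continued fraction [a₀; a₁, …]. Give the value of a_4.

38 ÷ 23 → quotient 1, remainder 15
23 ÷ 15 → quotient 1, remainder 8
15 ÷ 8 → quotient 1, remainder 7
8 ÷ 7 → quotient 1, remainder 1
7 ÷ 1 → quotient 7, remainder 0

7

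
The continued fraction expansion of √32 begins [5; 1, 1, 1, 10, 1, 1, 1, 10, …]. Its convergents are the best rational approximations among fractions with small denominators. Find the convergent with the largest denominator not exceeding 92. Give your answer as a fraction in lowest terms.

List convergents until the denominator exceeds the bound:
a_0 = 5: 5/1  (≤ bound)
a_1 = 1: 6/1  (≤ bound)
a_2 = 1: 11/2  (≤ bound)
a_3 = 1: 17/3  (≤ bound)
a_4 = 10: 181/32  (≤ bound)
a_5 = 1: 198/35  (≤ bound)
a_6 = 1: 379/67  (≤ bound)
a_7 = 1: 577/102  (> 92, stop)

379/67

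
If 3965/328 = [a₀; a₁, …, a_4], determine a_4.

Run the Euclidean algorithm, recording each quotient:
3965 = 12·328 + 29, so a_0 = 12
328 = 11·29 + 9, so a_1 = 11
29 = 3·9 + 2, so a_2 = 3
9 = 4·2 + 1, so a_3 = 4
2 = 2·1 + 0, so a_4 = 2

2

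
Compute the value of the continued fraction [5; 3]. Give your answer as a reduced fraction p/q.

16/3

Work from the innermost term outward:
Start with 3.
5 + 1/(3/1) = 5 + 1/3 = 16/3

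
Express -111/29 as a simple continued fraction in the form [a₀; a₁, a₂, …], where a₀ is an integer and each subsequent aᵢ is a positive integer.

-111 ÷ 29 → quotient -4, remainder 5
29 ÷ 5 → quotient 5, remainder 4
5 ÷ 4 → quotient 1, remainder 1
4 ÷ 1 → quotient 4, remainder 0

[-4; 5, 1, 4]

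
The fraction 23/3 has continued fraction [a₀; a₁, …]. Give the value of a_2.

Apply division with remainder until the remainder is 0:
⌊23/3⌋ = 7, remainder 2
⌊3/2⌋ = 1, remainder 1
⌊2/1⌋ = 2, remainder 0

2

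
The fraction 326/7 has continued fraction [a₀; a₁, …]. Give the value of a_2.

326 = 46·7 + 4, so a_0 = 46
7 = 1·4 + 3, so a_1 = 1
4 = 1·3 + 1, so a_2 = 1

1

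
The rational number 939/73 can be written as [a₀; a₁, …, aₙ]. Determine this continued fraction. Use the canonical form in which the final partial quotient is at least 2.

Repeatedly divide and take the remainder:
939 = 12·73 + 63, so a_0 = 12
73 = 1·63 + 10, so a_1 = 1
63 = 6·10 + 3, so a_2 = 6
10 = 3·3 + 1, so a_3 = 3
3 = 3·1 + 0, so a_4 = 3

[12; 1, 6, 3, 3]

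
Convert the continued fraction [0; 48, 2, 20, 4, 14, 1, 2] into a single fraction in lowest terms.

Build up convergents one term at a time:
a_0 = 0: 0/1
a_1 = 48: 1/48
a_2 = 2: 2/97
a_3 = 20: 41/1988
a_4 = 4: 166/8049
a_5 = 14: 2365/114674
a_6 = 1: 2531/122723
a_7 = 2: 7427/360120

7427/360120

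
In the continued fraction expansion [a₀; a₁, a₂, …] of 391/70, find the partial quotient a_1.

1

391 ÷ 70 → quotient 5, remainder 41
70 ÷ 41 → quotient 1, remainder 29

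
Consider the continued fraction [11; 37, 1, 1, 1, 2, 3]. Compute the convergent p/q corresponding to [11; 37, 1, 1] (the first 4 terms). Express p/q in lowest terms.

827/75

a_0 = 11: 11/1
a_1 = 37: 408/37
a_2 = 1: 419/38
a_3 = 1: 827/75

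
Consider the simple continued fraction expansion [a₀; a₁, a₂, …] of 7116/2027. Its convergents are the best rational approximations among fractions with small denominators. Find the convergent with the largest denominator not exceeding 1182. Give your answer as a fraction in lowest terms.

a_0 = 3: 3/1  (≤ bound)
a_1 = 1: 4/1  (≤ bound)
a_2 = 1: 7/2  (≤ bound)
a_3 = 23: 165/47  (≤ bound)
a_4 = 14: 2317/660  (≤ bound)
a_5 = 3: 7116/2027  (> 1182, stop)

2317/660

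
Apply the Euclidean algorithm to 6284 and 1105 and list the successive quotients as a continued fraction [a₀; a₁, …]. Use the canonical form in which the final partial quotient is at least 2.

Apply division with remainder until the remainder is 0:
6284 = 5·1105 + 759, so a_0 = 5
1105 = 1·759 + 346, so a_1 = 1
759 = 2·346 + 67, so a_2 = 2
346 = 5·67 + 11, so a_3 = 5
67 = 6·11 + 1, so a_4 = 6
11 = 11·1 + 0, so a_5 = 11

[5; 1, 2, 5, 6, 11]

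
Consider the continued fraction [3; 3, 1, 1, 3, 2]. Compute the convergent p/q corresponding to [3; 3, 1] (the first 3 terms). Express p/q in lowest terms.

Start with 1.
3 + 1/(1/1) = 3 + 1/1 = 4/1
3 + 1/(4/1) = 3 + 1/4 = 13/4

13/4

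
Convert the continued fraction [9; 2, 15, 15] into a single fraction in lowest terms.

4429/467

a_0 = 9: 9/1
a_1 = 2: 19/2
a_2 = 15: 294/31
a_3 = 15: 4429/467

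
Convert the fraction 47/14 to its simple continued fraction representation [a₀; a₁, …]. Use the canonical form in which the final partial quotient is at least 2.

[3; 2, 1, 4]

47 = 3·14 + 5, so a_0 = 3
14 = 2·5 + 4, so a_1 = 2
5 = 1·4 + 1, so a_2 = 1
4 = 4·1 + 0, so a_3 = 4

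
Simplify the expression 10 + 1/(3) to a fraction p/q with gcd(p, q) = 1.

a_0 = 10: 10/1
a_1 = 3: 31/3

31/3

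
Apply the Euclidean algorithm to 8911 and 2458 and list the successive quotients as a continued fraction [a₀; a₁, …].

[3; 1, 1, 1, 2, 50, 1, 5]

Apply division with remainder until the remainder is 0:
⌊8911/2458⌋ = 3, remainder 1537
⌊2458/1537⌋ = 1, remainder 921
⌊1537/921⌋ = 1, remainder 616
⌊921/616⌋ = 1, remainder 305
⌊616/305⌋ = 2, remainder 6
⌊305/6⌋ = 50, remainder 5
⌊6/5⌋ = 1, remainder 1
⌊5/1⌋ = 5, remainder 0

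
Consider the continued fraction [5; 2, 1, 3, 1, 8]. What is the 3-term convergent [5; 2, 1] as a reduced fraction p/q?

Start with 1.
2 + 1/(1/1) = 2 + 1/1 = 3/1
5 + 1/(3/1) = 5 + 1/3 = 16/3

16/3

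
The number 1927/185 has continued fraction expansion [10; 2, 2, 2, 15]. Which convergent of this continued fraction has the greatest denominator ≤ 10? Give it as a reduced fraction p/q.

List convergents until the denominator exceeds the bound:
a_0 = 10: 10/1  (≤ bound)
a_1 = 2: 21/2  (≤ bound)
a_2 = 2: 52/5  (≤ bound)
a_3 = 2: 125/12  (> 10, stop)

52/5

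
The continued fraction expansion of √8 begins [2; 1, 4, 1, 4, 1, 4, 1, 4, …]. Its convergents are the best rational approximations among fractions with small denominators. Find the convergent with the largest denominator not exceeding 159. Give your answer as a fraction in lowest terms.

99/35

List convergents until the denominator exceeds the bound:
a_0 = 2: 2/1  (≤ bound)
a_1 = 1: 3/1  (≤ bound)
a_2 = 4: 14/5  (≤ bound)
a_3 = 1: 17/6  (≤ bound)
a_4 = 4: 82/29  (≤ bound)
a_5 = 1: 99/35  (≤ bound)
a_6 = 4: 478/169  (> 159, stop)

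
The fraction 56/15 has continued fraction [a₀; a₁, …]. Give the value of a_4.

3

56 ÷ 15 → quotient 3, remainder 11
15 ÷ 11 → quotient 1, remainder 4
11 ÷ 4 → quotient 2, remainder 3
4 ÷ 3 → quotient 1, remainder 1
3 ÷ 1 → quotient 3, remainder 0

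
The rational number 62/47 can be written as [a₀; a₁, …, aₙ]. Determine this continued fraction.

[1; 3, 7, 2]

62 = 1·47 + 15, so a_0 = 1
47 = 3·15 + 2, so a_1 = 3
15 = 7·2 + 1, so a_2 = 7
2 = 2·1 + 0, so a_3 = 2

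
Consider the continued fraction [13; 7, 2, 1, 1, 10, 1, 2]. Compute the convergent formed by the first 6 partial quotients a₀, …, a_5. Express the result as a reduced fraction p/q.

5149/392

Compute successive convergents:
a_0 = 13: 13/1
a_1 = 7: 92/7
a_2 = 2: 197/15
a_3 = 1: 289/22
a_4 = 1: 486/37
a_5 = 10: 5149/392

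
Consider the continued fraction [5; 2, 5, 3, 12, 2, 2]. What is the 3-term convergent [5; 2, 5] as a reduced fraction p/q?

60/11

Start with 5.
2 + 1/(5/1) = 2 + 1/5 = 11/5
5 + 1/(11/5) = 5 + 5/11 = 60/11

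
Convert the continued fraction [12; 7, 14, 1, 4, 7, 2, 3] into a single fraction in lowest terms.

339209/27938

Work from the innermost term outward:
Start with 3.
2 + 1/(3/1) = 2 + 1/3 = 7/3
7 + 1/(7/3) = 7 + 3/7 = 52/7
4 + 1/(52/7) = 4 + 7/52 = 215/52
1 + 1/(215/52) = 1 + 52/215 = 267/215
14 + 1/(267/215) = 14 + 215/267 = 3953/267
7 + 1/(3953/267) = 7 + 267/3953 = 27938/3953
12 + 1/(27938/3953) = 12 + 3953/27938 = 339209/27938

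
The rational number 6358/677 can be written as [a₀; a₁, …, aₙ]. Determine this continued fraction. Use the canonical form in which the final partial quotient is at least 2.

6358 = 9·677 + 265, so a_0 = 9
677 = 2·265 + 147, so a_1 = 2
265 = 1·147 + 118, so a_2 = 1
147 = 1·118 + 29, so a_3 = 1
118 = 4·29 + 2, so a_4 = 4
29 = 14·2 + 1, so a_5 = 14
2 = 2·1 + 0, so a_6 = 2

[9; 2, 1, 1, 4, 14, 2]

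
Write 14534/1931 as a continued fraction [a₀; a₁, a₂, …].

14534 ÷ 1931 → quotient 7, remainder 1017
1931 ÷ 1017 → quotient 1, remainder 914
1017 ÷ 914 → quotient 1, remainder 103
914 ÷ 103 → quotient 8, remainder 90
103 ÷ 90 → quotient 1, remainder 13
90 ÷ 13 → quotient 6, remainder 12
13 ÷ 12 → quotient 1, remainder 1
12 ÷ 1 → quotient 12, remainder 0

[7; 1, 1, 8, 1, 6, 1, 12]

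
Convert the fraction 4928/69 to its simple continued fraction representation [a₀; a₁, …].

4928 ÷ 69 → quotient 71, remainder 29
69 ÷ 29 → quotient 2, remainder 11
29 ÷ 11 → quotient 2, remainder 7
11 ÷ 7 → quotient 1, remainder 4
7 ÷ 4 → quotient 1, remainder 3
4 ÷ 3 → quotient 1, remainder 1
3 ÷ 1 → quotient 3, remainder 0

[71; 2, 2, 1, 1, 1, 3]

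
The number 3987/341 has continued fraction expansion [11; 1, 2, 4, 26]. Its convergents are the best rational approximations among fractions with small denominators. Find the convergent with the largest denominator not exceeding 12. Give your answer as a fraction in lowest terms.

35/3

List convergents until the denominator exceeds the bound:
a_0 = 11: 11/1  (≤ bound)
a_1 = 1: 12/1  (≤ bound)
a_2 = 2: 35/3  (≤ bound)
a_3 = 4: 152/13  (> 12, stop)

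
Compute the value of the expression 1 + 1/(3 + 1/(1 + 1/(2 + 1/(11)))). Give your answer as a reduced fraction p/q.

159/125

Start with 11.
2 + 1/(11/1) = 2 + 1/11 = 23/11
1 + 1/(23/11) = 1 + 11/23 = 34/23
3 + 1/(34/23) = 3 + 23/34 = 125/34
1 + 1/(125/34) = 1 + 34/125 = 159/125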